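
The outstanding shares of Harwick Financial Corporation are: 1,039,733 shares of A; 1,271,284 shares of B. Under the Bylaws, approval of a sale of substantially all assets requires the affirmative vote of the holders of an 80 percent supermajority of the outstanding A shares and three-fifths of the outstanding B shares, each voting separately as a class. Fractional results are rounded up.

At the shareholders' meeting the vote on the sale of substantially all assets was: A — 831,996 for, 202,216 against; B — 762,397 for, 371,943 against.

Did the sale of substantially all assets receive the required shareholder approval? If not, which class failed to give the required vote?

Not approved — the B shares did not give the required vote.

A: 4/5 of 1039733 = 831786.40, rounded up to 831787; 831,787 required, 831,996 in favor — approved.
B: 3/5 of 1271284 = 762770.40, rounded up to 762771; 762,771 required, 762,397 in favor — not approved.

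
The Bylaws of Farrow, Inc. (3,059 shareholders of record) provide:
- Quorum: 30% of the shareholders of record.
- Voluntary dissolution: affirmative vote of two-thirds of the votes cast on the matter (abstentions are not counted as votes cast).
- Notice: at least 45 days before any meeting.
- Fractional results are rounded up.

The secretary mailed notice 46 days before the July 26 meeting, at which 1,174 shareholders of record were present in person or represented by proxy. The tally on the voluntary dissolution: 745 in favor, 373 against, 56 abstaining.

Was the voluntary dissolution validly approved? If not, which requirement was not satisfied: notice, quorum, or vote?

Notice: 46 days given; 45 required. Satisfied.
Quorum: 30% of 3,059 = 917.70, rounded up to 918; 1,174 present. Satisfied.
Vote: requires two-thirds of the votes cast (1,174 − 56 abstaining = 1,118); 2/3 of 1118 = 745.33, rounded up to 746, so 746 needed; 745 in favor. Not satisfied.

Invalid — vote requirement not satisfied.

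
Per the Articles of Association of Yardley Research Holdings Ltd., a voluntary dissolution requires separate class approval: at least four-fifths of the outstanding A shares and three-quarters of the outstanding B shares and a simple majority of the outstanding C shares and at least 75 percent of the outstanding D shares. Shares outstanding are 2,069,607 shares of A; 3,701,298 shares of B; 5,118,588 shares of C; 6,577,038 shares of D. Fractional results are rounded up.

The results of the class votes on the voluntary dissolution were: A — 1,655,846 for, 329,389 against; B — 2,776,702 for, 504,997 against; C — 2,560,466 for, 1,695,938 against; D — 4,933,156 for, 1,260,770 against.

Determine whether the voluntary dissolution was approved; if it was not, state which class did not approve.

A: 4/5 of 2069607 = 1655685.60, rounded up to 1655686; 1,655,686 required, 1,655,846 in favor — approved.
B: 3/4 of 3701298 = 2775973.50, rounded up to 2775974; 2,775,974 required, 2,776,702 in favor — approved.
C: a majority of 5118588 is 2559295; 2,559,295 required, 2,560,466 in favor — approved.
D: 3/4 of 6577038 = 4932778.50, rounded up to 4932779; 4,932,779 required, 4,933,156 in favor — approved.

Approved — every class gave the required vote.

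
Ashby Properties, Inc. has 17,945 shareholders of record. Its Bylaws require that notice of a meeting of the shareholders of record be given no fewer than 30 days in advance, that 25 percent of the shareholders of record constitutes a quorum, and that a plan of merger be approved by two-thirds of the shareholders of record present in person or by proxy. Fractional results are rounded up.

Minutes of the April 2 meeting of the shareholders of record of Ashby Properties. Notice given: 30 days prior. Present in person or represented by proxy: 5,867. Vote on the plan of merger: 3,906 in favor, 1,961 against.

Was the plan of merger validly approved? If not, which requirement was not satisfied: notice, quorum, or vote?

Notice: 30 days given; 30 required. Satisfied.
Quorum: 25% of 17,945 = 4,486.25, rounded up to 4,487; 5,867 present. Satisfied.
Vote: requires two-thirds of those present (5,867); 2/3 of 5867 = 3911.33, rounded up to 3912, so 3,912 needed; 3,906 in favor. Not satisfied.

Invalid — vote requirement not satisfied.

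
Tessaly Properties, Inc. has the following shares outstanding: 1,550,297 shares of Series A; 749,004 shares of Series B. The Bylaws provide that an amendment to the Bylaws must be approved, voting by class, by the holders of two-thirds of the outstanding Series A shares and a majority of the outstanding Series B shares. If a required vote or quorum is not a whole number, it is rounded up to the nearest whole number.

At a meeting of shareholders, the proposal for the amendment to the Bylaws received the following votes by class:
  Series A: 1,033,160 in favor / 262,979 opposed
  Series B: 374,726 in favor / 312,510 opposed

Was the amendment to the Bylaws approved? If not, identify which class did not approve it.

Not approved — the Series A shares did not give the required vote.

Series A: 2/3 of 1550297 = 1033531.33, rounded up to 1033532; 1,033,532 required, 1,033,160 in favor — not approved.
Series B: a majority of 749004 is 374503; 374,503 required, 374,726 in favor — approved.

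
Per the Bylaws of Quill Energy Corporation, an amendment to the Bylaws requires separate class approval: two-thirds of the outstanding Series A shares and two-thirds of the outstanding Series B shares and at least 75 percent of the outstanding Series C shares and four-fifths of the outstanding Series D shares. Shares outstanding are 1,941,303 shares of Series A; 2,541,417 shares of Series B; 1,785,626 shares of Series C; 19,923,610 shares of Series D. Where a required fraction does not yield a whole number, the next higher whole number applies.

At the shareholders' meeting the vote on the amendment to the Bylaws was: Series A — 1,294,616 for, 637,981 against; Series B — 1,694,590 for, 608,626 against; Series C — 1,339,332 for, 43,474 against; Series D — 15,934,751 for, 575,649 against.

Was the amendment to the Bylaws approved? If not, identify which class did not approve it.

Not approved — the Series D shares did not give the required vote.

Series A: 2/3 of 1941303 = 1294202; 1,294,202 required, 1,294,616 in favor — approved.
Series B: 2/3 of 2541417 = 1694278; 1,694,278 required, 1,694,590 in favor — approved.
Series C: 3/4 of 1785626 = 1339219.50, rounded up to 1339220; 1,339,220 required, 1,339,332 in favor — approved.
Series D: 4/5 of 19923610 = 15938888; 15,938,888 required, 15,934,751 in favor — not approved.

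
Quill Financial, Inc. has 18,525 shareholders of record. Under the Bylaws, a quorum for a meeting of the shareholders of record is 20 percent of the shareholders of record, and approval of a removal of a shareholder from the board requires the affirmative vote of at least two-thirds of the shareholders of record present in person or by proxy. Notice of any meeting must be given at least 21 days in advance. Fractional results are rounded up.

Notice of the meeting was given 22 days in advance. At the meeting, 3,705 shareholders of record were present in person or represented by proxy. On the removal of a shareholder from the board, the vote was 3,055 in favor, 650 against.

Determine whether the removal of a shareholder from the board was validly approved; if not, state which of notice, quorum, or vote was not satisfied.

Valid — all requirements satisfied.

Notice: 22 days given; 21 required. Satisfied.
Quorum: 20% of 18,525 = 3,705; 3,705 present. Satisfied.
Vote: requires two-thirds of those present (3,705); 2/3 of 3705 = 2470, so 2,470 needed; 3,055 in favor. Satisfied.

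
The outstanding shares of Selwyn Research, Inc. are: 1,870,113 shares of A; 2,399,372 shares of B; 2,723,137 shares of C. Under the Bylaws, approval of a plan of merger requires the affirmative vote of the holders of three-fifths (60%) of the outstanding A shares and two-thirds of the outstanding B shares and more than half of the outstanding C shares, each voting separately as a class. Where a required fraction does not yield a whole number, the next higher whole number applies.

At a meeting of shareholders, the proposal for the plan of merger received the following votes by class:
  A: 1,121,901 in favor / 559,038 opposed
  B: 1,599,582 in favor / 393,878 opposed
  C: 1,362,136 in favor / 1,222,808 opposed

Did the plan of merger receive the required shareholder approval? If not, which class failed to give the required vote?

A: 3/5 of 1870113 = 1122067.80, rounded up to 1122068; 1,122,068 required, 1,121,901 in favor — not approved.
B: 2/3 of 2399372 = 1599581.33, rounded up to 1599582; 1,599,582 required, 1,599,582 in favor — approved.
C: a majority of 2723137 is 1361569; 1,361,569 required, 1,362,136 in favor — approved.

Not approved — the A shares did not give the required vote.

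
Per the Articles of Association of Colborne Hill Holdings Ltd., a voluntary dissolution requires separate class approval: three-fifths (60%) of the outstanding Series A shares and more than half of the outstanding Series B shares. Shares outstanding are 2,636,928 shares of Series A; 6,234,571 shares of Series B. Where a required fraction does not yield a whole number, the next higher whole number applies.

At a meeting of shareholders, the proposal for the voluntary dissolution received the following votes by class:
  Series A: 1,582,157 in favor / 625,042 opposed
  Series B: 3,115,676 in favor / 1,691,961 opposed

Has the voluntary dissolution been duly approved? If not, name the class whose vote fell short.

Series A: 3/5 of 2636928 = 1582156.80, rounded up to 1582157; 1,582,157 required, 1,582,157 in favor — approved.
Series B: a majority of 6234571 is 3117286; 3,117,286 required, 3,115,676 in favor — not approved.

Not approved — the Series B shares did not give the required vote.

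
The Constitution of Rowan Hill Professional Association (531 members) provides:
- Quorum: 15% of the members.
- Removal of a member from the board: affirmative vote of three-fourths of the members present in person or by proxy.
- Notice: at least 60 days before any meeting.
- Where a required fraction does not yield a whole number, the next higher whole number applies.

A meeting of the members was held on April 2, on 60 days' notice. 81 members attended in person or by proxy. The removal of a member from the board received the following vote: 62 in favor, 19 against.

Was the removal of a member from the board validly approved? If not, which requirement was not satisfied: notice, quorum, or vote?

Notice: 60 days given; 60 required. Satisfied.
Quorum: 15% of 531 = 79.65, rounded up to 80; 81 present. Satisfied.
Vote: requires three-fourths of those present (81); 3/4 of 81 = 60.75, rounded up to 61, so 61 needed; 62 in favor. Satisfied.

Valid — all requirements satisfied.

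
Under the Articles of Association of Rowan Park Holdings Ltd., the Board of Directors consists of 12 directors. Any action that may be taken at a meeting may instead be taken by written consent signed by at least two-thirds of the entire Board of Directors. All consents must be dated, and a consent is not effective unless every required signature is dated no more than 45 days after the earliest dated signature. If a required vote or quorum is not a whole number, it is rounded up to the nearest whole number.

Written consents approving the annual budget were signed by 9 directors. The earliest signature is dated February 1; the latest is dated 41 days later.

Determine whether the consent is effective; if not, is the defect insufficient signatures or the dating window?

Effective — both the signature and dating-window requirements are satisfied.

Signatures required: at least two-thirds of 12 — 2/3 of 12 = 8, so 8 needed; 9 signed. Sufficient.
Dating window: the latest signature is 41 days after the earliest; the limit is 45 days. Within the window.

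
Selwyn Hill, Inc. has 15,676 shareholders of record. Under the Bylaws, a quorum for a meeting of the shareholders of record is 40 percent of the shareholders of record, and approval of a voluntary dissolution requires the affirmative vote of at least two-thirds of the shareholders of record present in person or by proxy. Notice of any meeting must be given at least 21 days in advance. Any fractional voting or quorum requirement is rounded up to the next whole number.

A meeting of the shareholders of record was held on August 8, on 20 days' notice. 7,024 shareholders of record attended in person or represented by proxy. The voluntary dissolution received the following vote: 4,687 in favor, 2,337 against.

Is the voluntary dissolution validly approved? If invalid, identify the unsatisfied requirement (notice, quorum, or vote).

Notice: 20 days given; 21 required. Not satisfied.
Quorum: 40% of 15,676 = 6,270.40, rounded up to 6,271; 7,024 present. Satisfied.
Vote: requires two-thirds of those present (7,024); 2/3 of 7024 = 4682.67, rounded up to 4683, so 4,683 needed; 4,687 in favor. Satisfied.

Invalid — notice requirement not satisfied.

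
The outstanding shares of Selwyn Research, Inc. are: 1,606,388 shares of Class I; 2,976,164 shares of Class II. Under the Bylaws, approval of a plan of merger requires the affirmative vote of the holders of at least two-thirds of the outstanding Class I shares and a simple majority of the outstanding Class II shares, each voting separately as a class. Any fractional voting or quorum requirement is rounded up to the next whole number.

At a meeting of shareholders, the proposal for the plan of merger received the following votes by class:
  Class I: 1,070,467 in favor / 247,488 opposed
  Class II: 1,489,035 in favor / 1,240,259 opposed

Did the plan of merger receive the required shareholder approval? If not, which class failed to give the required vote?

Not approved — the Class I shares did not give the required vote.

Class I: 2/3 of 1606388 = 1070925.33, rounded up to 1070926; 1,070,926 required, 1,070,467 in favor — not approved.
Class II: a majority of 2976164 is 1488083; 1,488,083 required, 1,489,035 in favor — approved.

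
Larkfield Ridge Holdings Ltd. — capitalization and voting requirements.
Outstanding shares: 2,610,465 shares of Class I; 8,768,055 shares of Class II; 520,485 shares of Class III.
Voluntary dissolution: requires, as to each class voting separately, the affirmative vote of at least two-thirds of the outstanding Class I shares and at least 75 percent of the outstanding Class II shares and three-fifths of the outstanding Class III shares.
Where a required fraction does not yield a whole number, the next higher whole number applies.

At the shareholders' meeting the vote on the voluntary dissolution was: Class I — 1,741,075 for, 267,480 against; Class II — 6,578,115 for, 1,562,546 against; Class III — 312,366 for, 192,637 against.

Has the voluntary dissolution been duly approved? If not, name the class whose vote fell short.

Class I: 2/3 of 2610465 = 1740310; 1,740,310 required, 1,741,075 in favor — approved.
Class II: 3/4 of 8768055 = 6576041.25, rounded up to 6576042; 6,576,042 required, 6,578,115 in favor — approved.
Class III: 3/5 of 520485 = 312291; 312,291 required, 312,366 in favor — approved.

Approved — every class gave the required vote.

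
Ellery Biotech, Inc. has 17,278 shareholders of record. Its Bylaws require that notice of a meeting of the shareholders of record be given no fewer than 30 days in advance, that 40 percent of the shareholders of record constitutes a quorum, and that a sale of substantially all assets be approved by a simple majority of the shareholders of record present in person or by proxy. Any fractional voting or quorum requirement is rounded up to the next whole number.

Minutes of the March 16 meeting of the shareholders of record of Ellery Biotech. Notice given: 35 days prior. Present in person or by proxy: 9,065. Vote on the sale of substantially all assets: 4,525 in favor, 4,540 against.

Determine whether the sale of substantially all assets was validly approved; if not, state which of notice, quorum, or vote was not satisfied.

Invalid — vote requirement not satisfied.

Notice: 35 days given; 30 required. Satisfied.
Quorum: 40% of 17,278 = 6,911.20, rounded up to 6,912; 9,065 present. Satisfied.
Vote: requires a majority of those present (9,065); a majority of 9065 is 4533, so 4,533 needed; 4,525 in favor. Not satisfied.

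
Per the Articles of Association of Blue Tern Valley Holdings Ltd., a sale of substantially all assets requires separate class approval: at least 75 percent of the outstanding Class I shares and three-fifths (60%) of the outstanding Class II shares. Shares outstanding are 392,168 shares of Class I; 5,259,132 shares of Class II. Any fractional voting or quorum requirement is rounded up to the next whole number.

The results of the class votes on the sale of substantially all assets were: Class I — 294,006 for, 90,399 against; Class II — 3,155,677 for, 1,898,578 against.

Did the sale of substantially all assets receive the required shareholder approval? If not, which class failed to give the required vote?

Not approved — the Class I shares did not give the required vote.

Class I: 3/4 of 392168 = 294126; 294,126 required, 294,006 in favor — not approved.
Class II: 3/5 of 5259132 = 3155479.20, rounded up to 3155480; 3,155,480 required, 3,155,677 in favor — approved.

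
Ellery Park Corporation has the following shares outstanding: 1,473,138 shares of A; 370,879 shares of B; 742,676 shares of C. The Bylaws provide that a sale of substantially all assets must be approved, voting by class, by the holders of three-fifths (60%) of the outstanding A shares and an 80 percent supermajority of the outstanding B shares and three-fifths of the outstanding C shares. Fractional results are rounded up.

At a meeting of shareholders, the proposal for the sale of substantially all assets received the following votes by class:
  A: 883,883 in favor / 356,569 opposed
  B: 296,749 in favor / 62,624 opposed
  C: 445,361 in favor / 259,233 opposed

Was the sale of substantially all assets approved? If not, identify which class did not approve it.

Not approved — the C shares did not give the required vote.

A: 3/5 of 1473138 = 883882.80, rounded up to 883883; 883,883 required, 883,883 in favor — approved.
B: 4/5 of 370879 = 296703.20, rounded up to 296704; 296,704 required, 296,749 in favor — approved.
C: 3/5 of 742676 = 445605.60, rounded up to 445606; 445,606 required, 445,361 in favor — not approved.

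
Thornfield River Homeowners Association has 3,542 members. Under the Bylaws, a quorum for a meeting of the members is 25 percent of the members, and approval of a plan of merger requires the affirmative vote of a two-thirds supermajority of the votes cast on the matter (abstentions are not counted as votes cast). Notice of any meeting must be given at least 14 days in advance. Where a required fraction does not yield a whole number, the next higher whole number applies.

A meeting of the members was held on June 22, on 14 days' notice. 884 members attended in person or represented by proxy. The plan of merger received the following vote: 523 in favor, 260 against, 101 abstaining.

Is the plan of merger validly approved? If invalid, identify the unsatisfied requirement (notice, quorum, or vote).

Notice: 14 days given; 14 required. Satisfied.
Quorum: 25% of 3,542 = 885.50, rounded up to 886; 884 present. Not satisfied.
Vote: requires two-thirds of the votes cast (884 − 101 abstaining = 783); 2/3 of 783 = 522, so 522 needed; 523 in favor. Satisfied.

Invalid — quorum requirement not satisfied.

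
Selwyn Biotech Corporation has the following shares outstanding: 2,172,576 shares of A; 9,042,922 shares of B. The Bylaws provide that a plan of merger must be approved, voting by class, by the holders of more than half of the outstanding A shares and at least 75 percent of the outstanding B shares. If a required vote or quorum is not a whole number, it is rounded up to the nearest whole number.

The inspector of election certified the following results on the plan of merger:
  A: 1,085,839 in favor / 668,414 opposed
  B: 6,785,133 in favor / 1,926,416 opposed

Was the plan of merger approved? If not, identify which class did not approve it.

A: a majority of 2172576 is 1086289; 1,086,289 required, 1,085,839 in favor — not approved.
B: 3/4 of 9042922 = 6782191.50, rounded up to 6782192; 6,782,192 required, 6,785,133 in favor — approved.

Not approved — the A shares did not give the required vote.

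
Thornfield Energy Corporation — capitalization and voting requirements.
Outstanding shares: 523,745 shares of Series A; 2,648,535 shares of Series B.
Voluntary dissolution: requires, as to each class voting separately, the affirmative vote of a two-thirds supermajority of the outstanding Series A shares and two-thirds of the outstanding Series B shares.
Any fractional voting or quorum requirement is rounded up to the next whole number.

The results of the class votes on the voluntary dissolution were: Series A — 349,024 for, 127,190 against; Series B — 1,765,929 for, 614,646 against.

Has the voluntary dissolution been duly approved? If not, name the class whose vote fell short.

Series A: 2/3 of 523745 = 349163.33, rounded up to 349164; 349,164 required, 349,024 in favor — not approved.
Series B: 2/3 of 2648535 = 1765690; 1,765,690 required, 1,765,929 in favor — approved.

Not approved — the Series A shares did not give the required vote.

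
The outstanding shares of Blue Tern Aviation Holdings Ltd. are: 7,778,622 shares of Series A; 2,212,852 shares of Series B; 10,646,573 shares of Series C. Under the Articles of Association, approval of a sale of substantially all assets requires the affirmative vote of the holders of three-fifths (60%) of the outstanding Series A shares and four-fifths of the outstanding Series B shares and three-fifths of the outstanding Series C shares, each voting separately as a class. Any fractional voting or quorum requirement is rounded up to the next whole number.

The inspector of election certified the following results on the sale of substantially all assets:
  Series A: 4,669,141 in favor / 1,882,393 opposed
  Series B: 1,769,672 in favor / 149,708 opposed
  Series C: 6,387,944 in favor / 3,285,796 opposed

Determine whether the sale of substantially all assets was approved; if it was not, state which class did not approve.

Series A: 3/5 of 7778622 = 4667173.20, rounded up to 4667174; 4,667,174 required, 4,669,141 in favor — approved.
Series B: 4/5 of 2212852 = 1770281.60, rounded up to 1770282; 1,770,282 required, 1,769,672 in favor — not approved.
Series C: 3/5 of 10646573 = 6387943.80, rounded up to 6387944; 6,387,944 required, 6,387,944 in favor — approved.

Not approved — the Series B shares did not give the required vote.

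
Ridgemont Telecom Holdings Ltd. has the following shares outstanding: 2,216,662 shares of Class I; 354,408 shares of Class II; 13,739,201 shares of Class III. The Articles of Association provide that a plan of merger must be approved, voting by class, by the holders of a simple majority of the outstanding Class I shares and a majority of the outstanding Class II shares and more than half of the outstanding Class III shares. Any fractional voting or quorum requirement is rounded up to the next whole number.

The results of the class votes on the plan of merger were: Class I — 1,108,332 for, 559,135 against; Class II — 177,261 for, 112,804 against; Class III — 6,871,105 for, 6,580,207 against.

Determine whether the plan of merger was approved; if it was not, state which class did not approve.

Class I: a majority of 2216662 is 1108332; 1,108,332 required, 1,108,332 in favor — approved.
Class II: a majority of 354408 is 177205; 177,205 required, 177,261 in favor — approved.
Class III: a majority of 13739201 is 6869601; 6,869,601 required, 6,871,105 in favor — approved.

Approved — every class gave the required vote.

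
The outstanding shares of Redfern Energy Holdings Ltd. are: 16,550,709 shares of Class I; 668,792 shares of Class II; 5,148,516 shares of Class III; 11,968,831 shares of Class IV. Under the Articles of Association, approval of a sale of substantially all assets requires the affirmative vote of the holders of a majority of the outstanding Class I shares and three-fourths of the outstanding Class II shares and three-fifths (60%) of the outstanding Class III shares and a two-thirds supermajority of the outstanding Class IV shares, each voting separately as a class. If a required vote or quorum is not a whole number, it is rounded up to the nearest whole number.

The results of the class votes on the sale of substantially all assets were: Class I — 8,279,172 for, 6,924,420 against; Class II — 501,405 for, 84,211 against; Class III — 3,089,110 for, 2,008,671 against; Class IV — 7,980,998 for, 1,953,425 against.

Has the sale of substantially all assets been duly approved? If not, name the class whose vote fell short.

Class I: a majority of 16550709 is 8275355; 8,275,355 required, 8,279,172 in favor — approved.
Class II: 3/4 of 668792 = 501594; 501,594 required, 501,405 in favor — not approved.
Class III: 3/5 of 5148516 = 3089109.60, rounded up to 3089110; 3,089,110 required, 3,089,110 in favor — approved.
Class IV: 2/3 of 11968831 = 7979220.67, rounded up to 7979221; 7,979,221 required, 7,980,998 in favor — approved.

Not approved — the Class II shares did not give the required vote.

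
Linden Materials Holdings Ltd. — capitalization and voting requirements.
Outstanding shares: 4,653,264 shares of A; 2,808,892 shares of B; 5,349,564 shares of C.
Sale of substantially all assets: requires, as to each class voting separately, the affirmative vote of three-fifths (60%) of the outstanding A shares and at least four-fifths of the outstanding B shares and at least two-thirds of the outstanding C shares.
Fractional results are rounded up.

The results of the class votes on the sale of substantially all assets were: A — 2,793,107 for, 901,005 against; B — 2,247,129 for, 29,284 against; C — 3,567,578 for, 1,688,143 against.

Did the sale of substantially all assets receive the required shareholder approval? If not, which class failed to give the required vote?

A: 3/5 of 4653264 = 2791958.40, rounded up to 2791959; 2,791,959 required, 2,793,107 in favor — approved.
B: 4/5 of 2808892 = 2247113.60, rounded up to 2247114; 2,247,114 required, 2,247,129 in favor — approved.
C: 2/3 of 5349564 = 3566376; 3,566,376 required, 3,567,578 in favor — approved.

Approved — every class gave the required vote.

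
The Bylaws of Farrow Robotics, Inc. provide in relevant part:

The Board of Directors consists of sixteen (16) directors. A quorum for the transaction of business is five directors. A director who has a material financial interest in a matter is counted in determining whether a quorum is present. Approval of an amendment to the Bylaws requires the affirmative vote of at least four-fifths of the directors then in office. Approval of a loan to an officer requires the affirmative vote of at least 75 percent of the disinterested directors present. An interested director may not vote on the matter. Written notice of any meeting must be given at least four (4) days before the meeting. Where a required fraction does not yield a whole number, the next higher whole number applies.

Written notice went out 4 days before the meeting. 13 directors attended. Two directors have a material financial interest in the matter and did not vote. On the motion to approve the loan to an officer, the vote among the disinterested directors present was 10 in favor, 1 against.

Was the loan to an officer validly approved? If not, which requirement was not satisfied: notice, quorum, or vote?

Valid — all requirements satisfied.

Notice: 4 days given; 4 required (4 ≥ 4). Satisfied.
Quorum: 13 present (interested directors count toward quorum); quorum is 5. Satisfied.
Vote: the loan to an officer requires three-fourths of the disinterested directors present (13 − 2 = 11). 3/4 of 11 = 8.25, rounded up to 9, so 9 affirmative votes are needed; 10 voted in favor. Satisfied.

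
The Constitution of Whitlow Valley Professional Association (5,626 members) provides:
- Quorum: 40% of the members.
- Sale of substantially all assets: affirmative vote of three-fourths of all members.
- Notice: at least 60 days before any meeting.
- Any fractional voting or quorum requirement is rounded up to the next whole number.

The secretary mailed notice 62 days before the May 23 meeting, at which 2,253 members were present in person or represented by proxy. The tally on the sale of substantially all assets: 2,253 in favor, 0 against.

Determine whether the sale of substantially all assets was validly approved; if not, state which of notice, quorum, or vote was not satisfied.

Notice: 62 days given; 60 required. Satisfied.
Quorum: 40% of 5,626 = 2,250.40, rounded up to 2,251; 2,253 present. Satisfied.
Vote: requires three-fourths of all members (5,626); 3/4 of 5626 = 4219.50, rounded up to 4220, so 4,220 needed; 2,253 in favor. Not satisfied.

Invalid — vote requirement not satisfied.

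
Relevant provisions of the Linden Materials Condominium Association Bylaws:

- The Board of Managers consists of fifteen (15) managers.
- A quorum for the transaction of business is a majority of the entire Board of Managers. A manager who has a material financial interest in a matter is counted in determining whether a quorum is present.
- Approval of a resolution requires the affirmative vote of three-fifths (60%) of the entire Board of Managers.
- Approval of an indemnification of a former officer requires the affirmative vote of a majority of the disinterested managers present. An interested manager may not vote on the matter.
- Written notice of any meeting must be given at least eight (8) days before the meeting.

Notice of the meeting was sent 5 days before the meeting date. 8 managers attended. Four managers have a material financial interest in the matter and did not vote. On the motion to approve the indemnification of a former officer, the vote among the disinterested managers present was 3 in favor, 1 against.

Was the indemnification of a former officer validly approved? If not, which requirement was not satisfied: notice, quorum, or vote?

Invalid — notice requirement not satisfied.

Notice: 5 days given; 8 required (5 < 8). Not satisfied.
Quorum: 8 present (interested managers count toward quorum); quorum is 8. Satisfied.
Vote: the indemnification of a former officer requires a majority of the disinterested managers present (8 − 4 = 4). A majority of 4 is 3, so 3 affirmative votes are needed; 3 voted in favor. Satisfied.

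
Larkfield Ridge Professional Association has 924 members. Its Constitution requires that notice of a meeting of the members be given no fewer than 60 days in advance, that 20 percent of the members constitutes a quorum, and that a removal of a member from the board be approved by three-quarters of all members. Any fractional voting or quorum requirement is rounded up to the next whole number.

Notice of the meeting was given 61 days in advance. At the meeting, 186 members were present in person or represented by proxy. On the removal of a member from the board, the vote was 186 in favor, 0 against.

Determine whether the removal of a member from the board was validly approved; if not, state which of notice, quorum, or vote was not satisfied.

Invalid — vote requirement not satisfied.

Notice: 61 days given; 60 required. Satisfied.
Quorum: 20% of 924 = 184.80, rounded up to 185; 186 present. Satisfied.
Vote: requires three-fourths of all members (924); 3/4 of 924 = 693, so 693 needed; 186 in favor. Not satisfied.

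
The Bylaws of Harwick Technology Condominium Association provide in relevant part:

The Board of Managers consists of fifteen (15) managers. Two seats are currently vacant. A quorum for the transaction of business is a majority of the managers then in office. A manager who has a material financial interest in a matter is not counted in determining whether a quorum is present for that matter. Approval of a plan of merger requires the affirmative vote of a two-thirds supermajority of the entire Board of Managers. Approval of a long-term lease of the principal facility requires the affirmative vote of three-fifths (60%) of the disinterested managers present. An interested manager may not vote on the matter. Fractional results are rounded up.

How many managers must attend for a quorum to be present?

A majority of 13 is 7.

7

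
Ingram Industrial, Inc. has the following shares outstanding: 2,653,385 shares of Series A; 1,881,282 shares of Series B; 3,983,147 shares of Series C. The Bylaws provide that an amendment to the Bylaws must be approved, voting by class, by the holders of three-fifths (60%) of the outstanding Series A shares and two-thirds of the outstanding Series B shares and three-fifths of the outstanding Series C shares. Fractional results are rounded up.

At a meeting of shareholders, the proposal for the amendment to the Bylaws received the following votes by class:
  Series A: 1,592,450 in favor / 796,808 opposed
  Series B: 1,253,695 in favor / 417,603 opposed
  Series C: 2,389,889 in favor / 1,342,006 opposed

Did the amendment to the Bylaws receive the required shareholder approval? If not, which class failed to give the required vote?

Series A: 3/5 of 2653385 = 1592031; 1,592,031 required, 1,592,450 in favor — approved.
Series B: 2/3 of 1881282 = 1254188; 1,254,188 required, 1,253,695 in favor — not approved.
Series C: 3/5 of 3983147 = 2389888.20, rounded up to 2389889; 2,389,889 required, 2,389,889 in favor — approved.

Not approved — the Series B shares did not give the required vote.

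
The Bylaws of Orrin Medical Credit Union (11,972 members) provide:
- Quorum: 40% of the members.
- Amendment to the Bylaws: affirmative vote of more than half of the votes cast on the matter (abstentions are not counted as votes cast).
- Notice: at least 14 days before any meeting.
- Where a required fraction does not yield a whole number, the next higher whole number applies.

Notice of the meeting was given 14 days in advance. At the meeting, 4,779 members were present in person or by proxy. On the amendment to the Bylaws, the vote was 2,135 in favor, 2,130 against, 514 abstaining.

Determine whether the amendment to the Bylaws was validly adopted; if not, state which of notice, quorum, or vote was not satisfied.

Notice: 14 days given; 14 required. Satisfied.
Quorum: 40% of 11,972 = 4,788.80, rounded up to 4,789; 4,779 present. Not satisfied.
Vote: requires a majority of the votes cast (4,779 − 514 abstaining = 4,265); a majority of 4265 is 2133, so 2,133 needed; 2,135 in favor. Satisfied.

Invalid — quorum requirement not satisfied.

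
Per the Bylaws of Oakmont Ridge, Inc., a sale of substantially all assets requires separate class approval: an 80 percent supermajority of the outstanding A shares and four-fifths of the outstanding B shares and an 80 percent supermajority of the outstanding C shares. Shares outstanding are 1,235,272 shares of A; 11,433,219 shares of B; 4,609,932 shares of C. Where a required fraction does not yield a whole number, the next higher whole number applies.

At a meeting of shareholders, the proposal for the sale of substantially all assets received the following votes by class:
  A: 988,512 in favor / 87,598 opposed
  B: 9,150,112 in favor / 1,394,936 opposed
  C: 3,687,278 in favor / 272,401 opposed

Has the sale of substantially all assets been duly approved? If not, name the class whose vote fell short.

A: 4/5 of 1235272 = 988217.60, rounded up to 988218; 988,218 required, 988,512 in favor — approved.
B: 4/5 of 11433219 = 9146575.20, rounded up to 9146576; 9,146,576 required, 9,150,112 in favor — approved.
C: 4/5 of 4609932 = 3687945.60, rounded up to 3687946; 3,687,946 required, 3,687,278 in favor — not approved.

Not approved — the C shares did not give the required vote.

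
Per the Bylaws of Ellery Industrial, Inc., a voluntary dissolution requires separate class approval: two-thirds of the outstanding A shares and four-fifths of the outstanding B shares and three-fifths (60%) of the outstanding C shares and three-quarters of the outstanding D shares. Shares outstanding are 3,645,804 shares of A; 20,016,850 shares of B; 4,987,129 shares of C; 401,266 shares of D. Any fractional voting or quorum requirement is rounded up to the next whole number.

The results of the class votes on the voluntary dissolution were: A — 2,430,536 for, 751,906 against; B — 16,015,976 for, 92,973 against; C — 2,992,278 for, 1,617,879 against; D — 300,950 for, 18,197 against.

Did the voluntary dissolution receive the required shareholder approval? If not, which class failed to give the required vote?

A: 2/3 of 3645804 = 2430536; 2,430,536 required, 2,430,536 in favor — approved.
B: 4/5 of 20016850 = 16013480; 16,013,480 required, 16,015,976 in favor — approved.
C: 3/5 of 4987129 = 2992277.40, rounded up to 2992278; 2,992,278 required, 2,992,278 in favor — approved.
D: 3/4 of 401266 = 300949.50, rounded up to 300950; 300,950 required, 300,950 in favor — approved.

Approved — every class gave the required vote.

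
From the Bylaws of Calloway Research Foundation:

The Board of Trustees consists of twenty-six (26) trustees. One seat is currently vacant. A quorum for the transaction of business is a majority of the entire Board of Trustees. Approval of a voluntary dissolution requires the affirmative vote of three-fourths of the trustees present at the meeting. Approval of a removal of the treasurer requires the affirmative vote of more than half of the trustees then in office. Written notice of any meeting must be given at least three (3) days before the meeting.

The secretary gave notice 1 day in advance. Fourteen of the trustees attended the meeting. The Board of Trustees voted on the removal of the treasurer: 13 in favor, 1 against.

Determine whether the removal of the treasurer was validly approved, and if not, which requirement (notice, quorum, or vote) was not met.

Notice: 1 day given; 3 required (1 < 3). Not satisfied.
Quorum: 14 present; quorum is 14. Satisfied.
Vote: the removal of the treasurer requires a majority of the trustees then in office (25). A majority of 25 is 13, so 13 affirmative votes are needed; 13 voted in favor. Satisfied.

Invalid — notice requirement not satisfied.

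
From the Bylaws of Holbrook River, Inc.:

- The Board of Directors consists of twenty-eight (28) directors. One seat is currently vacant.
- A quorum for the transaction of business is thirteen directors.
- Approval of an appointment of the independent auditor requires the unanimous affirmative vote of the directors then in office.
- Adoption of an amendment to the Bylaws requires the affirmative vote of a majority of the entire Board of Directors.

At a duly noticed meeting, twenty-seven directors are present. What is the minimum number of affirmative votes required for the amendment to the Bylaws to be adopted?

The amendment to the Bylaws requires a majority of the entire Board of Directors (28).
A majority of 28 is 15.

15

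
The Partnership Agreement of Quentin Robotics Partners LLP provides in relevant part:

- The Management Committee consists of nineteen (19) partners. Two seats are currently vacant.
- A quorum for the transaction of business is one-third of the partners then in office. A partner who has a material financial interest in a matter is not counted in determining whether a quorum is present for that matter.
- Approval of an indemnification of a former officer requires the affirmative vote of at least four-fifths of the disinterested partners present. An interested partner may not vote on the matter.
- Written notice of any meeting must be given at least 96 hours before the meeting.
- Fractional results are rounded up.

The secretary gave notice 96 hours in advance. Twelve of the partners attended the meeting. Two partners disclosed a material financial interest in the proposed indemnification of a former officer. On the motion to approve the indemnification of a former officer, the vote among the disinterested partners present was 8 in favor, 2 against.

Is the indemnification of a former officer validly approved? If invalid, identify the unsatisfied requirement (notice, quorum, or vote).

Notice: 96 hours given; 96 required (96 ≥ 96). Satisfied.
Quorum: 12 present, but the 2 interested partners do not count, leaving 10. Quorum is 6. Satisfied.
Vote: the indemnification of a former officer requires four-fifths of the disinterested partners present (12 − 2 = 10). 4/5 of 10 = 8, so 8 affirmative votes are needed; 8 voted in favor. Satisfied.

Valid — all requirements satisfied.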